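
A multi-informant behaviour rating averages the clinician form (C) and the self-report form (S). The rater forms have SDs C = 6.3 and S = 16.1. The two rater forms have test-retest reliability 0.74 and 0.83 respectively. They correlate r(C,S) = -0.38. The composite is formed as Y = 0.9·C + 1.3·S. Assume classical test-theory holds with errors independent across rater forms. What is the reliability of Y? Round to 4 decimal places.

0.7820

Var(Y) = 0.9²·6.3² + 1.3²·16.1² + 2·[1.17·6.3·16.1·(-0.38)] = 470.214 − 90.1916 = 380.022.
Because errors are independent across components, Cov(Tᵢ,Tⱼ) = Cov(Xᵢ,Xⱼ); the off-diagonal part of the true-score variance is the same as above.
True-score variance = [0.9²·6.3²·0.74 + 1.3²·16.1²·0.83] − 90.1916 = 387.384 − 90.1916 = 297.192.
Reliability = 297.192 / 380.022 = 0.7820.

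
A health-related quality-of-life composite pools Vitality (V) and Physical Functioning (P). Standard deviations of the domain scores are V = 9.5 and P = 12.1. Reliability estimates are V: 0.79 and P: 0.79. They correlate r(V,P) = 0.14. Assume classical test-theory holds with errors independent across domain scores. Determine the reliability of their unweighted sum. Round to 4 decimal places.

Var(V+P) = 9.5² + 12.1² + 2·[9.5·12.1·0.14] = 236.66 + 32.186 = 268.846.
Because errors are independent across components, Cov(Tᵢ,Tⱼ) = Cov(Xᵢ,Xⱼ); the off-diagonal part of the true-score variance is the same as above.
True-score variance = [9.5²·0.79 + 12.1²·0.79] + 32.186 = 186.961 + 32.186 = 219.147.
Reliability = 219.147 / 268.846 = 0.8151.

0.8151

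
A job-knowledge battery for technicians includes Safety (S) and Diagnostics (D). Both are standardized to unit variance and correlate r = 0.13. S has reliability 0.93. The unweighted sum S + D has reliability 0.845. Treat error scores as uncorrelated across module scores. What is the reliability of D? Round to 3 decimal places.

0.720

Var(S+D) = 2 + 2·0.13 = 2.260.
True-score variance = ρ_S + ρ_D + 2·0.13, so 0.845 = (0.93 + ρ_D + 0.26) / 2.260.
ρ_D = 0.845·2.260 − 0.93 − 0.26 = 0.720.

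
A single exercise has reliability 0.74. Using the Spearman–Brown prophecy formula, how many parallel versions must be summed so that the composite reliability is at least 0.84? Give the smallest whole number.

2

k ≥ ρ*(1−ρ₁)/(ρ₁(1−ρ*)) = 0.84·0.26 / (0.74·0.16) = 1.845.
Smallest integer k = 2.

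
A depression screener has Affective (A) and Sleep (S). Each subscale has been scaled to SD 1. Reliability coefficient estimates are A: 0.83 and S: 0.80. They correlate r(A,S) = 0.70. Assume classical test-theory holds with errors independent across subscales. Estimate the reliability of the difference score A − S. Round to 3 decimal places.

Var(A−S) = 1 + 1 − 2·0.70 = 2 − 1.4 = 0.6.
Under uncorrelated errors the observed covariances equal the true-score covariances, so only the own-variance terms attenuate.
True-score variance = [0.83 + 0.80] − 1.4 = 1.63 − 1.4 = 0.23.
Reliability = 0.23 / 0.6 = 0.383.

0.383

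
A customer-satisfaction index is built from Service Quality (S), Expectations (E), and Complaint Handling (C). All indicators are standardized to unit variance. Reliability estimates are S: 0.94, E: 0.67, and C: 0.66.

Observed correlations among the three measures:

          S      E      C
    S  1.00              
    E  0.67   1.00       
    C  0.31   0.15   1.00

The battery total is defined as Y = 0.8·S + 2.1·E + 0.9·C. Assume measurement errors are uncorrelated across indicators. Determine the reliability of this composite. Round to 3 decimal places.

Var(Y) = 0.8² + 2.1² + 0.9² + 2·[1.68·0.67 + 0.72·0.31 + 1.89·0.15] = 5.86 + 3.2646 = 9.1246.
With uncorrelated errors the cross-covariances are all true-score covariance, so they carry over unchanged; only the diagonal terms shrink to ρᵢσᵢ².
True-score variance = [0.8²·0.94 + 2.1²·0.67 + 0.9²·0.66] + 3.2646 = 4.0909 + 3.2646 = 7.3555.
Reliability = 7.3555 / 9.1246 = 0.806.

0.806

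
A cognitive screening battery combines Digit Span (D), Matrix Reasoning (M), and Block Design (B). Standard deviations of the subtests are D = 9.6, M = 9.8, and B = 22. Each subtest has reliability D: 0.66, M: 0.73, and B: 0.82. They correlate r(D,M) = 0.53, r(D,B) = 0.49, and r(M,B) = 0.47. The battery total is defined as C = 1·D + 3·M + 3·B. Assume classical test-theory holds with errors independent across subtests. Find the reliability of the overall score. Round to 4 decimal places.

0.8698

Var(C) = 9.6² + 3²·9.8² + 3²·22² + 2·[3·9.6·9.8·0.53 + 3·9.6·22·0.49 + 9·9.8·22·0.47] = 5312.52 + 2744.08 = 8056.6.
Because errors are independent across components, Cov(Tᵢ,Tⱼ) = Cov(Xᵢ,Xⱼ); the off-diagonal part of the true-score variance is the same as above.
True-score variance = [9.6²·0.66 + 3²·9.8²·0.73 + 3²·22²·0.82] + 2744.08 = 4263.73 + 2744.08 = 7007.81.
Reliability = 7007.81 / 8056.6 = 0.8698.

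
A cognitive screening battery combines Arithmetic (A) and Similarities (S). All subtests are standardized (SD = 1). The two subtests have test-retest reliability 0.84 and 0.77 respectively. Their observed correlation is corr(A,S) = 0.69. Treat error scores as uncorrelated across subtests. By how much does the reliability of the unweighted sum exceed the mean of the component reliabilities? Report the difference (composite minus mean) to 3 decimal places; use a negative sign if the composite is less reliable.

Var(sum) = 2 + 1.38 = 3.38; true-score variance = 1.61 + 1.38 = 2.99; composite reliability = 0.8846.
Mean component reliability = 0.8050.
Difference = 0.8846 − 0.8050 = 0.080.

0.080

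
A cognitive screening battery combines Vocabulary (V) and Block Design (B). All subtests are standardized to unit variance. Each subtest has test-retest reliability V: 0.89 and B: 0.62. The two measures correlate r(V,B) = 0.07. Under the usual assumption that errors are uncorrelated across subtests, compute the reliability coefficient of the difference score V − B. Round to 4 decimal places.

0.7366

Var(V−B) = 1 + 1 − 2·0.07 = 2 − 0.14 = 1.86.
Under uncorrelated errors the observed covariances equal the true-score covariances, so only the own-variance terms attenuate.
True-score variance = [0.89 + 0.62] − 0.14 = 1.51 − 0.14 = 1.37.
Reliability = 1.37 / 1.86 = 0.7366.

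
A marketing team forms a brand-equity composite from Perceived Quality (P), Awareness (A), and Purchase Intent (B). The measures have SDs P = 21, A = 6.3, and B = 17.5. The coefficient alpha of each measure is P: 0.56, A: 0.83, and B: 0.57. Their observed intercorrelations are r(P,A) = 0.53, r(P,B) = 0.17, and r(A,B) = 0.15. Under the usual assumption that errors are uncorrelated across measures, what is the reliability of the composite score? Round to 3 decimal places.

0.694

Var(P+A+B) = 21² + 6.3² + 17.5² + 2·[21·6.3·0.53 + 21·17.5·0.17 + 6.3·17.5·0.15] = 786.94 + 298.263 = 1085.2.
Because errors are independent across components, Cov(Tᵢ,Tⱼ) = Cov(Xᵢ,Xⱼ); the off-diagonal part of the true-score variance is the same as above.
True-score variance = [21²·0.56 + 6.3²·0.83 + 17.5²·0.57] + 298.263 = 454.465 + 298.263 = 752.728.
Reliability = 752.728 / 1085.2 = 0.694.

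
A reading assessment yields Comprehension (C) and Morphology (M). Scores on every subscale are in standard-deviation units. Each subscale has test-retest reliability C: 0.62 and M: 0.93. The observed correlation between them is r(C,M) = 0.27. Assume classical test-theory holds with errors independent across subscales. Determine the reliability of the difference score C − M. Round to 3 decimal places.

Var(C−M) = 1 + 1 − 2·0.27 = 2 − 0.54 = 1.46.
Because errors are independent across components, Cov(Tᵢ,Tⱼ) = Cov(Xᵢ,Xⱼ); the off-diagonal part of the true-score variance is the same as above.
True-score variance = [0.62 + 0.93] − 0.54 = 1.55 − 0.54 = 1.01.
Reliability = 1.01 / 1.46 = 0.692.

0.692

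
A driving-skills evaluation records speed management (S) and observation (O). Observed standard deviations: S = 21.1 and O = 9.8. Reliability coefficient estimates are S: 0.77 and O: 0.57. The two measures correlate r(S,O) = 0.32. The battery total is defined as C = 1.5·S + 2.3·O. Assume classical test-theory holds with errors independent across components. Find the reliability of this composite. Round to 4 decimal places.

0.7717

Var(C) = 1.5²·21.1² + 2.3²·9.8² + 2·[3.45·21.1·9.8·0.32] = 1509.77 + 456.57 = 1966.34.
With uncorrelated errors the cross-covariances are all true-score covariance, so they carry over unchanged; only the diagonal terms shrink to ρᵢσᵢ².
True-score variance = [1.5²·21.1²·0.77 + 2.3²·9.8²·0.57] + 456.57 = 1060.92 + 456.57 = 1517.49.
Reliability = 1517.49 / 1966.34 = 0.7717.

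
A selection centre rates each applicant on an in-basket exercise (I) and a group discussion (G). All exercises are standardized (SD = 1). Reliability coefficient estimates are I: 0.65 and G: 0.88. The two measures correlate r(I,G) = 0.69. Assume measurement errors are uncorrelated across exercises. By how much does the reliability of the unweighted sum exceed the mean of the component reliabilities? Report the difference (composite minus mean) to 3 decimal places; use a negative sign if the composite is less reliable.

Var(sum) = 2 + 1.38 = 3.38; true-score variance = 1.53 + 1.38 = 2.91; composite reliability = 0.8609.
Mean component reliability = 0.7650.
Difference = 0.8609 − 0.7650 = 0.096.

0.096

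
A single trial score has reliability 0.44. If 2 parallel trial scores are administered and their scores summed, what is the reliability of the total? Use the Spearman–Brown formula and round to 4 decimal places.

ρ_k = kρ / (1 + (k−1)ρ) = 2·0.44 / (1 + 1·0.44) = 0.880 / 1.440 = 0.6111.

0.6111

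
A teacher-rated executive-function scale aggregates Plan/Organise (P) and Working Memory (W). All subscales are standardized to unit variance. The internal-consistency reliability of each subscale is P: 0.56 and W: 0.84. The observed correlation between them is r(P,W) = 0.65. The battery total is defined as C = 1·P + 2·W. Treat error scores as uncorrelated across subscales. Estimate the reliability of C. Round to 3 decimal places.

0.858

Var(C) = 1 + 2² + 2·[2·0.65] = 5 + 2.6 = 7.6.
With uncorrelated errors the cross-covariances are all true-score covariance, so they carry over unchanged; only the diagonal terms shrink to ρᵢσᵢ².
True-score variance = [0.56 + 2²·0.84] + 2.6 = 3.92 + 2.6 = 6.52.
Reliability = 6.52 / 7.6 = 0.858.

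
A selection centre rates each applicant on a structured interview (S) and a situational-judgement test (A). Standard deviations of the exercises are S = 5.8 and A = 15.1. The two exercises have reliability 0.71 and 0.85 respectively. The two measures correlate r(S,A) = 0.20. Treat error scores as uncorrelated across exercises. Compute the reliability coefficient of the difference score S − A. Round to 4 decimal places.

Var(S−A) = 5.8² + 15.1² − 2·5.8·15.1·0.20 = 261.65 − 35.032 = 226.618.
With uncorrelated errors the cross-covariances are all true-score covariance, so they carry over unchanged; only the diagonal terms shrink to ρᵢσᵢ².
True-score variance = [5.8²·0.71 + 15.1²·0.85] − 35.032 = 217.693 − 35.032 = 182.661.
Reliability = 182.661 / 226.618 = 0.8060.

0.8060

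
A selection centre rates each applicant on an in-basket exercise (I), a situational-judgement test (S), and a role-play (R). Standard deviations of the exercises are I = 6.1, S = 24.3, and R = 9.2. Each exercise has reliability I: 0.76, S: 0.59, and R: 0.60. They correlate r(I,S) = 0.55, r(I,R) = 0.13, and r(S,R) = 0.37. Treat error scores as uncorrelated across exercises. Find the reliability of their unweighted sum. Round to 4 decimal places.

Var(I+S+R) = 6.1² + 24.3² + 9.2² + 2·[6.1·24.3·0.55 + 6.1·9.2·0.13 + 24.3·9.2·0.37] = 712.34 + 343.079 = 1055.42.
Under uncorrelated errors the observed covariances equal the true-score covariances, so only the own-variance terms attenuate.
True-score variance = [6.1²·0.76 + 24.3²·0.59 + 9.2²·0.60] + 343.079 = 427.453 + 343.079 = 770.531.
Reliability = 770.531 / 1055.42 = 0.7301.

0.7301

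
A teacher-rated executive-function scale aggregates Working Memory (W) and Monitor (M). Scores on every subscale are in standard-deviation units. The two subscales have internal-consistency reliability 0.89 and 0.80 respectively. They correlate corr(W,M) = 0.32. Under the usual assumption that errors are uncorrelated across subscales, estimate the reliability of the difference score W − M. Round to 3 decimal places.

Var(W−M) = 1 + 1 − 2·0.32 = 2 − 0.64 = 1.36.
With uncorrelated errors the cross-covariances are all true-score covariance, so they carry over unchanged; only the diagonal terms shrink to ρᵢσᵢ².
True-score variance = [0.89 + 0.80] − 0.64 = 1.69 − 0.64 = 1.05.
Reliability = 1.05 / 1.36 = 0.772.

0.772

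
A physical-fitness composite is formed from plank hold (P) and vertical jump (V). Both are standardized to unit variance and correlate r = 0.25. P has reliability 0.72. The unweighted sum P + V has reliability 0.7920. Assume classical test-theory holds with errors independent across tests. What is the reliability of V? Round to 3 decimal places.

0.760

Var(P+V) = 2 + 2·0.25 = 2.500.
True-score variance = ρ_P + ρ_V + 2·0.25, so 0.7920 = (0.72 + ρ_V + 0.50) / 2.500.
ρ_V = 0.7920·2.500 − 0.72 − 0.50 = 0.760.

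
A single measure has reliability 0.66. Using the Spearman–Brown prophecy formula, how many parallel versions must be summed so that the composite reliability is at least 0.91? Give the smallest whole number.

k ≥ ρ*(1−ρ₁)/(ρ₁(1−ρ*)) = 0.91·0.34 / (0.66·0.09) = 5.209.
Smallest integer k = 6.

6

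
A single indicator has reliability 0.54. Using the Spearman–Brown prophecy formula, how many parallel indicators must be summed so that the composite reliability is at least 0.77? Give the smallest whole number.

3

k ≥ ρ*(1−ρ₁)/(ρ₁(1−ρ*)) = 0.77·0.46 / (0.54·0.23) = 2.852.
Smallest integer k = 3.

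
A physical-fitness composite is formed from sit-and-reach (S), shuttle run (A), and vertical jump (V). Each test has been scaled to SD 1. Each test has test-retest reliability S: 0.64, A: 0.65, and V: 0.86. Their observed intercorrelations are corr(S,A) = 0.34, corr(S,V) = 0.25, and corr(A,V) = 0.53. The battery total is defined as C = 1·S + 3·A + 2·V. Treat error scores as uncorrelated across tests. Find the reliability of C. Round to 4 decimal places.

Var(C) = 1 + 3² + 2² + 2·[3·0.34 + 2·0.25 + 6·0.53] = 14 + 9.4 = 23.4.
Under uncorrelated errors the observed covariances equal the true-score covariances, so only the own-variance terms attenuate.
True-score variance = [0.64 + 3²·0.65 + 2²·0.86] + 9.4 = 9.93 + 9.4 = 19.33.
Reliability = 19.33 / 23.4 = 0.8261.

0.8261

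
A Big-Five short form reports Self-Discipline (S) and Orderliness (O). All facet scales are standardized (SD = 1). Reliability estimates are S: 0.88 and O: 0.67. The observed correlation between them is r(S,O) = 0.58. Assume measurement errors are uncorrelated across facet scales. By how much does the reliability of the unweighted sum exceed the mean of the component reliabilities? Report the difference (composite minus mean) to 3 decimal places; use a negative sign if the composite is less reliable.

0.083

Var(sum) = 2 + 1.16 = 3.16; true-score variance = 1.55 + 1.16 = 2.71; composite reliability = 0.8576.
Mean component reliability = 0.7750.
Difference = 0.8576 − 0.7750 = 0.083.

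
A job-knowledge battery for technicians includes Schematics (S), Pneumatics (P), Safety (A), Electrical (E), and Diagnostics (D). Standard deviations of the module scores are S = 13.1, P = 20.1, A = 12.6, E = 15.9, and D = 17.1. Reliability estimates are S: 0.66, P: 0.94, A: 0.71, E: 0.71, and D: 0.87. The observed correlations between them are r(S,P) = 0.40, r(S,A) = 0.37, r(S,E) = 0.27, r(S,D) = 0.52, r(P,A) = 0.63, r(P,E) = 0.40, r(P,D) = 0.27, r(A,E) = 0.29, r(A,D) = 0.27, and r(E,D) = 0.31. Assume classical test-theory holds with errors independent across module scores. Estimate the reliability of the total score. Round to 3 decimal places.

Var(S+P+A+E+D) = 13.1² + 20.1² + 12.6² + 15.9² + 17.1² + 2·[13.1·20.1·0.40 + 13.1·12.6·0.37 + 13.1·15.9·0.27 + 13.1·17.1·0.52 + 20.1·12.6·0.63 + 20.1·15.9·0.40 + 20.1·17.1·0.27 + 12.6·15.9·0.29 + 12.6·17.1·0.27 + 15.9·17.1·0.31] = 1279.6 + 1839.74 = 3119.34.
Under uncorrelated errors the observed covariances equal the true-score covariances, so only the own-variance terms attenuate.
True-score variance = [13.1²·0.66 + 20.1²·0.94 + 12.6²·0.71 + 15.9²·0.71 + 17.1²·0.87] + 1839.74 = 1039.64 + 1839.74 = 2879.38.
Reliability = 2879.38 / 3119.34 = 0.923.

0.923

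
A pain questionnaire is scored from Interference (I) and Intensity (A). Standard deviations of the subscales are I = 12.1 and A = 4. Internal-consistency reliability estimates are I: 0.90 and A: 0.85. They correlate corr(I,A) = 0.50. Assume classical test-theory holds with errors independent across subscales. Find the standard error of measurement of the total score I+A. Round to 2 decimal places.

4.13

Var(total) = 162.41 + 48.4 = 210.81.
True-score variance = 145.369 + 48.4 = 193.769, so reliability = 0.9192.
Error variance = 210.81 − 193.769 = 17.041; SEM = √17.041 = 4.13.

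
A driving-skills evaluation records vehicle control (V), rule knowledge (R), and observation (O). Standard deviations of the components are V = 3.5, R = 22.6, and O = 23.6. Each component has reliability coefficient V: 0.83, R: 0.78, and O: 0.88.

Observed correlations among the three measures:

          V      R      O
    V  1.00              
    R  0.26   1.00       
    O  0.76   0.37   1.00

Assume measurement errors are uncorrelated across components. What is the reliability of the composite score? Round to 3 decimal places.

0.890

Var(V+R+O) = 3.5² + 22.6² + 23.6² + 2·[3.5·22.6·0.26 + 3.5·23.6·0.76 + 22.6·23.6·0.37] = 1079.97 + 561.37 = 1641.34.
Because errors are independent across components, Cov(Tᵢ,Tⱼ) = Cov(Xᵢ,Xⱼ); the off-diagonal part of the true-score variance is the same as above.
True-score variance = [3.5²·0.83 + 22.6²·0.78 + 23.6²·0.88] + 561.37 = 898.685 + 561.37 = 1460.06.
Reliability = 1460.06 / 1641.34 = 0.890.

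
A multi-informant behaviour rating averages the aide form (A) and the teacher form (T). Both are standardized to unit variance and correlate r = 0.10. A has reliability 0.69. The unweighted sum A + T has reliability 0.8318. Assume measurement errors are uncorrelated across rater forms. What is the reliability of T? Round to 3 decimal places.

Var(A+T) = 2 + 2·0.10 = 2.200.
True-score variance = ρ_A + ρ_T + 2·0.10, so 0.8318 = (0.69 + ρ_T + 0.20) / 2.200.
ρ_T = 0.8318·2.200 − 0.69 − 0.20 = 0.940.

0.940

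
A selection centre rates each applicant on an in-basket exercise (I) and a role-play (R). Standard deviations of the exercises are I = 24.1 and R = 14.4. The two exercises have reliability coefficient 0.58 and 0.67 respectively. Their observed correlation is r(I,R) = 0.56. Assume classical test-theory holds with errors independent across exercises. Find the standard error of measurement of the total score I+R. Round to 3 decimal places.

17.674

Var(total) = 788.17 + 388.685 = 1176.85.
True-score variance = 475.801 + 388.685 = 864.486, so reliability = 0.7346.
Error variance = 1176.85 − 864.486 = 312.369; SEM = √312.369 = 17.674.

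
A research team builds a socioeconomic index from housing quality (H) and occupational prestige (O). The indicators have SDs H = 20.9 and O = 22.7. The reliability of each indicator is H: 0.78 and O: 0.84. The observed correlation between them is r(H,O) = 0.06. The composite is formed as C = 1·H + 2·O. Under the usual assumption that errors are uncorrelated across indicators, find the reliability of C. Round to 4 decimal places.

0.8369

Var(C) = 20.9² + 2²·22.7² + 2·[2·20.9·22.7·0.06] = 2497.97 + 113.863 = 2611.83.
With uncorrelated errors the cross-covariances are all true-score covariance, so they carry over unchanged; only the diagonal terms shrink to ρᵢσᵢ².
True-score variance = [20.9²·0.78 + 2²·22.7²·0.84] + 113.863 = 2072.09 + 113.863 = 2185.95.
Reliability = 2185.95 / 2611.83 = 0.8369.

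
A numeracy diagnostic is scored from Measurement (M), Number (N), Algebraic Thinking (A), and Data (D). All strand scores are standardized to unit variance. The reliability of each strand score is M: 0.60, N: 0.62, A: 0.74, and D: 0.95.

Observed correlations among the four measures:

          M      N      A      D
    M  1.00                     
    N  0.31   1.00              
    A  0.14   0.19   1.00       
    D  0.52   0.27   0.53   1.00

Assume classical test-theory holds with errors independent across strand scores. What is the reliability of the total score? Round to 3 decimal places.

Var(M+N+A+D) = 4 + 2·[0.31 + 0.14 + 0.52 + 0.19 + 0.27 + 0.53] = 4 + 3.92 = 7.92.
Because errors are independent across components, Cov(Tᵢ,Tⱼ) = Cov(Xᵢ,Xⱼ); the off-diagonal part of the true-score variance is the same as above.
True-score variance = [0.60 + 0.62 + 0.74 + 0.95] + 3.92 = 2.91 + 3.92 = 6.83.
Reliability = 6.83 / 7.92 = 0.862.

0.862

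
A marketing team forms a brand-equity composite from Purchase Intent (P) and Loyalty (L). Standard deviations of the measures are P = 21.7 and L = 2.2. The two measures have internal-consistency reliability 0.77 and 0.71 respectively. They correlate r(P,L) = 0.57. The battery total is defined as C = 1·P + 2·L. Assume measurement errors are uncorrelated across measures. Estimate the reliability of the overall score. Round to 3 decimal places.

Var(C) = 21.7² + 2²·2.2² + 2·[2·21.7·2.2·0.57] = 490.25 + 108.847 = 599.097.
Under uncorrelated errors the observed covariances equal the true-score covariances, so only the own-variance terms attenuate.
True-score variance = [21.7²·0.77 + 2²·2.2²·0.71] + 108.847 = 376.331 + 108.847 = 485.178.
Reliability = 485.178 / 599.097 = 0.810.

0.810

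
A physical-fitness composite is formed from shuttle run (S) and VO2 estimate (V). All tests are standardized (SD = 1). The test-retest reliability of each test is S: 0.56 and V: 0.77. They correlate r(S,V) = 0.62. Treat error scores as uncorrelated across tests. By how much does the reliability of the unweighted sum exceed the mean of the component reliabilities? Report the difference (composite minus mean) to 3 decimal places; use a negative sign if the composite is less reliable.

0.128

Var(sum) = 2 + 1.24 = 3.24; true-score variance = 1.33 + 1.24 = 2.57; composite reliability = 0.7932.
Mean component reliability = 0.6650.
Difference = 0.7932 − 0.6650 = 0.128.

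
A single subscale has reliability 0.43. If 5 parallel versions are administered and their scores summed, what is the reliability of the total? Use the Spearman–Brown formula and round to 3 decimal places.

ρ_k = kρ / (1 + (k−1)ρ) = 5·0.43 / (1 + 4·0.43) = 2.150 / 2.720 = 0.790.

0.790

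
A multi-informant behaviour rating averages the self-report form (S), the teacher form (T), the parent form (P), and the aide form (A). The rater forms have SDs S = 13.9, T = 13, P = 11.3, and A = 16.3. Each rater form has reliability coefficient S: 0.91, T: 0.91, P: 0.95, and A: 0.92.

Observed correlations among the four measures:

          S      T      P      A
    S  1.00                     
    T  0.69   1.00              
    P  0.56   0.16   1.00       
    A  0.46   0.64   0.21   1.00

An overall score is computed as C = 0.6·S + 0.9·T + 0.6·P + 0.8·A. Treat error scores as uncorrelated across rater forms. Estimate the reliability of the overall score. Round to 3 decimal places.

Var(C) = 0.6²·13.9² + 0.9²·13² + 0.6²·11.3² + 0.8²·16.3² + 2·[0.54·13.9·13·0.69 + 0.36·13.9·11.3·0.56 + 0.48·13.9·16.3·0.46 + 0.54·13·11.3·0.16 + 0.72·13·16.3·0.64 + 0.48·11.3·16.3·0.21] = 422.456 + 555.846 = 978.301.
With uncorrelated errors the cross-covariances are all true-score covariance, so they carry over unchanged; only the diagonal terms shrink to ρᵢσᵢ².
True-score variance = [0.6²·13.9²·0.91 + 0.9²·13²·0.91 + 0.6²·11.3²·0.95 + 0.8²·16.3²·0.92] + 555.846 = 387.974 + 555.846 = 943.819.
Reliability = 943.819 / 978.301 = 0.965.

0.965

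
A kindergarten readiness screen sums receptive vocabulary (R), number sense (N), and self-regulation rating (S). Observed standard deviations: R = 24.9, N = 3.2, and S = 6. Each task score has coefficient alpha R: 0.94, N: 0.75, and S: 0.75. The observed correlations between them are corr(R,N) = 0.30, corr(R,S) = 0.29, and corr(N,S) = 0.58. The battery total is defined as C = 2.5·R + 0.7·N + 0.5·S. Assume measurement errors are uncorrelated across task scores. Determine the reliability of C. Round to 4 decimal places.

0.9423

Var(C) = 2.5²·24.9² + 0.7²·3.2² + 0.5²·6² + 2·[1.75·24.9·3.2·0.30 + 1.25·24.9·6·0.29 + 0.35·3.2·6·0.58] = 3889.08 + 199.774 = 4088.85.
With uncorrelated errors the cross-covariances are all true-score covariance, so they carry over unchanged; only the diagonal terms shrink to ρᵢσᵢ².
True-score variance = [2.5²·24.9²·0.94 + 0.7²·3.2²·0.75 + 0.5²·6²·0.75] + 199.774 = 3653.07 + 199.774 = 3852.85.
Reliability = 3852.85 / 4088.85 = 0.9423.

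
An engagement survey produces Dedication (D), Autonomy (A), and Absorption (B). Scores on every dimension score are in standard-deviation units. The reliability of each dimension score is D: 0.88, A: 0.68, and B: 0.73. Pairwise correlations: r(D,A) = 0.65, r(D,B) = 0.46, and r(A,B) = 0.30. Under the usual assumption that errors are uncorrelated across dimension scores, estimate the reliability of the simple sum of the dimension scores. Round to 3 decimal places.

Var(D+A+B) = 3 + 2·[0.65 + 0.46 + 0.30] = 3 + 2.82 = 5.82.
Because errors are independent across components, Cov(Tᵢ,Tⱼ) = Cov(Xᵢ,Xⱼ); the off-diagonal part of the true-score variance is the same as above.
True-score variance = [0.88 + 0.68 + 0.73] + 2.82 = 2.29 + 2.82 = 5.11.
Reliability = 5.11 / 5.82 = 0.878.

0.878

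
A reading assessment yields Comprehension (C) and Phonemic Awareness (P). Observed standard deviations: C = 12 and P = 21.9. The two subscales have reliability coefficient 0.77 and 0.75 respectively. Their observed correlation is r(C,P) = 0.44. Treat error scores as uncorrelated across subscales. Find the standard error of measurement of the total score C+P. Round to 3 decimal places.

12.370

Var(total) = 623.61 + 231.264 = 854.874.
True-score variance = 470.587 + 231.264 = 701.851, so reliability = 0.8210.
Error variance = 854.874 − 701.851 = 153.022; SEM = √153.022 = 12.370.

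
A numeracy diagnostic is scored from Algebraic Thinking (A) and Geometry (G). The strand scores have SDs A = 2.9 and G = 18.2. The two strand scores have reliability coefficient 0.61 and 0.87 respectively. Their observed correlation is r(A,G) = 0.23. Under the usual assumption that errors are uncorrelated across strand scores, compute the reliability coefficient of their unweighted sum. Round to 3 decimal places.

0.873

Var(A+G) = 2.9² + 18.2² + 2·[2.9·18.2·0.23] = 339.65 + 24.2788 = 363.929.
Under uncorrelated errors the observed covariances equal the true-score covariances, so only the own-variance terms attenuate.
True-score variance = [2.9²·0.61 + 18.2²·0.87] + 24.2788 = 293.309 + 24.2788 = 317.588.
Reliability = 317.588 / 363.929 = 0.873.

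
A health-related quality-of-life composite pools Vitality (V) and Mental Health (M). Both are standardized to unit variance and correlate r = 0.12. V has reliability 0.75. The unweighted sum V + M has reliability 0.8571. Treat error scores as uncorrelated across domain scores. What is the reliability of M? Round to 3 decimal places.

0.930

Var(V+M) = 2 + 2·0.12 = 2.240.
True-score variance = ρ_V + ρ_M + 2·0.12, so 0.8571 = (0.75 + ρ_M + 0.24) / 2.240.
ρ_M = 0.8571·2.240 − 0.75 − 0.24 = 0.930.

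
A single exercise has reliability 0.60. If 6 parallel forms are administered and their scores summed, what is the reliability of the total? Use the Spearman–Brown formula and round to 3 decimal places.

0.900

ρ_k = kρ / (1 + (k−1)ρ) = 6·0.60 / (1 + 5·0.60) = 3.600 / 4.000 = 0.900.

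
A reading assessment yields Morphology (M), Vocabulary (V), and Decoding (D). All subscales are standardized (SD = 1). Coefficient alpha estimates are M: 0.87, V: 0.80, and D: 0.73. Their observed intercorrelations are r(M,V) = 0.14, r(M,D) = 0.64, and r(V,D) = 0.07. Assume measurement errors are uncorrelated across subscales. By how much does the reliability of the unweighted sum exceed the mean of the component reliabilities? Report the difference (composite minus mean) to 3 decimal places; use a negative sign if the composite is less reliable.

0.072

Var(sum) = 3 + 1.7 = 4.7; true-score variance = 2.4 + 1.7 = 4.1; composite reliability = 0.8723.
Mean component reliability = 0.8000.
Difference = 0.8723 − 0.8000 = 0.072.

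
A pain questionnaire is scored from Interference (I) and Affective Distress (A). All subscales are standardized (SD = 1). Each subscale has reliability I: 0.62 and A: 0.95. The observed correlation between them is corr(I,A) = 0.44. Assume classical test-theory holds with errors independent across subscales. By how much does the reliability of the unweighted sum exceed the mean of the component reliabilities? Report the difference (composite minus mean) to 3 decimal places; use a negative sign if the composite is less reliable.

Var(sum) = 2 + 0.88 = 2.88; true-score variance = 1.57 + 0.88 = 2.45; composite reliability = 0.8507.
Mean component reliability = 0.7850.
Difference = 0.8507 − 0.7850 = 0.066.

0.066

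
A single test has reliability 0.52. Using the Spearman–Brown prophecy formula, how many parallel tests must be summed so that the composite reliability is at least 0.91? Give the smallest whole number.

k ≥ ρ*(1−ρ₁)/(ρ₁(1−ρ*)) = 0.91·0.48 / (0.52·0.09) = 9.333.
Smallest integer k = 10.

10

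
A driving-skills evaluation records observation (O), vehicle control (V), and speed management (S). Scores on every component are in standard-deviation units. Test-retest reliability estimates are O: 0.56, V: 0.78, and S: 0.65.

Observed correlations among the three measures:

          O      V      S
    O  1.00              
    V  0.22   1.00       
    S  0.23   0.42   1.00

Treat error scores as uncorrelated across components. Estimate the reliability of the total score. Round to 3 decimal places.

0.787

Var(O+V+S) = 3 + 2·[0.22 + 0.23 + 0.42] = 3 + 1.74 = 4.74.
Because errors are independent across components, Cov(Tᵢ,Tⱼ) = Cov(Xᵢ,Xⱼ); the off-diagonal part of the true-score variance is the same as above.
True-score variance = [0.56 + 0.78 + 0.65] + 1.74 = 1.99 + 1.74 = 3.73.
Reliability = 3.73 / 4.74 = 0.787.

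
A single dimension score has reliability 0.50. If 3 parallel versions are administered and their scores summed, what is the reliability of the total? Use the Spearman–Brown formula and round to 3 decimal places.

0.750

ρ_k = kρ / (1 + (k−1)ρ) = 3·0.50 / (1 + 2·0.50) = 1.500 / 2.000 = 0.750.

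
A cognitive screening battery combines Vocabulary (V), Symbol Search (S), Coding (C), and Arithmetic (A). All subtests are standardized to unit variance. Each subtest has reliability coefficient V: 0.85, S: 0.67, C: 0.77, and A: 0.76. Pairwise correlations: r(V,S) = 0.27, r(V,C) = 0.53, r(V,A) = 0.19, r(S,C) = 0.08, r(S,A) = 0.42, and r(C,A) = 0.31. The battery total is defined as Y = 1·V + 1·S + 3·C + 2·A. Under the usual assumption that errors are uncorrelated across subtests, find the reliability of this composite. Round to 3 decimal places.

Var(Y) = 1 + 1 + 3² + 2² + 2·[0.27 + 3·0.53 + 2·0.19 + 3·0.08 + 2·0.42 + 6·0.31] = 15 + 10.36 = 25.36.
Under uncorrelated errors the observed covariances equal the true-score covariances, so only the own-variance terms attenuate.
True-score variance = [0.85 + 0.67 + 3²·0.77 + 2²·0.76] + 10.36 = 11.49 + 10.36 = 21.85.
Reliability = 21.85 / 25.36 = 0.862.

0.862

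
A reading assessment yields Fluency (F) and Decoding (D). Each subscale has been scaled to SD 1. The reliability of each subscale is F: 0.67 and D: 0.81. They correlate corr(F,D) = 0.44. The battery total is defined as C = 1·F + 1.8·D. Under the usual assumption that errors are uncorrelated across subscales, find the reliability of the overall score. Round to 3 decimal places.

0.838

Var(C) = 1 + 1.8² + 2·[1.8·0.44] = 4.24 + 1.584 = 5.824.
Under uncorrelated errors the observed covariances equal the true-score covariances, so only the own-variance terms attenuate.
True-score variance = [0.67 + 1.8²·0.81] + 1.584 = 3.2944 + 1.584 = 4.8784.
Reliability = 4.8784 / 5.824 = 0.838.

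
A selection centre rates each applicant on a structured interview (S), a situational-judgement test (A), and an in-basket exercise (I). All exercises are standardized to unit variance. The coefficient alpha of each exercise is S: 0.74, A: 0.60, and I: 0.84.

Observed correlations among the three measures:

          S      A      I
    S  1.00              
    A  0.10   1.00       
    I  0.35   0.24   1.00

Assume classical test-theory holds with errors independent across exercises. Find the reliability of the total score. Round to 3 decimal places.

0.813

Var(S+A+I) = 3 + 2·[0.10 + 0.35 + 0.24] = 3 + 1.38 = 4.38.
With uncorrelated errors the cross-covariances are all true-score covariance, so they carry over unchanged; only the diagonal terms shrink to ρᵢσᵢ².
True-score variance = [0.74 + 0.60 + 0.84] + 1.38 = 2.18 + 1.38 = 3.56.
Reliability = 3.56 / 4.38 = 0.813.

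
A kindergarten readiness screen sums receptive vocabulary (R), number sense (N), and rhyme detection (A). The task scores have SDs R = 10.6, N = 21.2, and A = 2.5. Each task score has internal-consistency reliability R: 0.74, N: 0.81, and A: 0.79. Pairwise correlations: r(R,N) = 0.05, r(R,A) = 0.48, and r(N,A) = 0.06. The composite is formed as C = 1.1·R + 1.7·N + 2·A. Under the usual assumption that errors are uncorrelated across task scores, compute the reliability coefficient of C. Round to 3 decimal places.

0.818

Var(C) = 1.1²·10.6² + 1.7²·21.2² + 2²·2.5² + 2·[1.87·10.6·21.2·0.05 + 2.2·10.6·2.5·0.48 + 3.4·21.2·2.5·0.06] = 1459.84 + 119.615 = 1579.45.
Under uncorrelated errors the observed covariances equal the true-score covariances, so only the own-variance terms attenuate.
True-score variance = [1.1²·10.6²·0.74 + 1.7²·21.2²·0.81 + 2²·2.5²·0.79] + 119.615 = 1172.45 + 119.615 = 1292.07.
Reliability = 1292.07 / 1579.45 = 0.818.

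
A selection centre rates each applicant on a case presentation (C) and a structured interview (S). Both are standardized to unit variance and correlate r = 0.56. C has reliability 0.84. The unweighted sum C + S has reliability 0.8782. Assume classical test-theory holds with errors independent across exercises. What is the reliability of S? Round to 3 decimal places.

0.780

Var(C+S) = 2 + 2·0.56 = 3.120.
True-score variance = ρ_C + ρ_S + 2·0.56, so 0.8782 = (0.84 + ρ_S + 1.12) / 3.120.
ρ_S = 0.8782·3.120 − 0.84 − 1.12 = 0.780.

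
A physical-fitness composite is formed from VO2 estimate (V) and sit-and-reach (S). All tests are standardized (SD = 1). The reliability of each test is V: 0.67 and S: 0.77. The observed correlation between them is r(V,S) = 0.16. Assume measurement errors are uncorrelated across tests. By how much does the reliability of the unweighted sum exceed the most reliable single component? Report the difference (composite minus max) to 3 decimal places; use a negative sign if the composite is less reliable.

-0.011

Var(sum) = 2 + 0.32 = 2.32; true-score variance = 1.44 + 0.32 = 1.76; composite reliability = 0.7586.
Max component reliability = 0.7700.
Difference = 0.7586 − 0.7700 = -0.011.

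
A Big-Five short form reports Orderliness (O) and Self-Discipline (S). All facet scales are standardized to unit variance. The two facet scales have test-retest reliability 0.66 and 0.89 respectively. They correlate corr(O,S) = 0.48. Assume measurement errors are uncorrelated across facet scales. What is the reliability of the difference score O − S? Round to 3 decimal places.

Var(O−S) = 1 + 1 − 2·0.48 = 2 − 0.96 = 1.04.
Because errors are independent across components, Cov(Tᵢ,Tⱼ) = Cov(Xᵢ,Xⱼ); the off-diagonal part of the true-score variance is the same as above.
True-score variance = [0.66 + 0.89] − 0.96 = 1.55 − 0.96 = 0.59.
Reliability = 0.59 / 1.04 = 0.567.

0.567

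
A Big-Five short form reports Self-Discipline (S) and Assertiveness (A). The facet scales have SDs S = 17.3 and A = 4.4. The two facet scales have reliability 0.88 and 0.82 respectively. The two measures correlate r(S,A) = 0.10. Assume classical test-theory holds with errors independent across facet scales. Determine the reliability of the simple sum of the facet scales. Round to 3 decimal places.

0.882

Var(S+A) = 17.3² + 4.4² + 2·[17.3·4.4·0.10] = 318.65 + 15.224 = 333.874.
With uncorrelated errors the cross-covariances are all true-score covariance, so they carry over unchanged; only the diagonal terms shrink to ρᵢσᵢ².
True-score variance = [17.3²·0.88 + 4.4²·0.82] + 15.224 = 279.25 + 15.224 = 294.474.
Reliability = 294.474 / 333.874 = 0.882.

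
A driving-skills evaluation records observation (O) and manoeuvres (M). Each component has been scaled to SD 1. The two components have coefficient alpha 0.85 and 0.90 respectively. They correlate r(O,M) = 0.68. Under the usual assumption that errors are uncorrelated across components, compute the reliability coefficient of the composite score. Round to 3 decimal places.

0.926

Var(O+M) = 2 + 2·[0.68] = 2 + 1.36 = 3.36.
Under uncorrelated errors the observed covariances equal the true-score covariances, so only the own-variance terms attenuate.
True-score variance = [0.85 + 0.90] + 1.36 = 1.75 + 1.36 = 3.11.
Reliability = 3.11 / 3.36 = 0.926.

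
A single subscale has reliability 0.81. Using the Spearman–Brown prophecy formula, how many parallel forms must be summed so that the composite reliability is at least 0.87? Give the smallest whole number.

k ≥ ρ*(1−ρ₁)/(ρ₁(1−ρ*)) = 0.87·0.19 / (0.81·0.13) = 1.570.
Smallest integer k = 2.

2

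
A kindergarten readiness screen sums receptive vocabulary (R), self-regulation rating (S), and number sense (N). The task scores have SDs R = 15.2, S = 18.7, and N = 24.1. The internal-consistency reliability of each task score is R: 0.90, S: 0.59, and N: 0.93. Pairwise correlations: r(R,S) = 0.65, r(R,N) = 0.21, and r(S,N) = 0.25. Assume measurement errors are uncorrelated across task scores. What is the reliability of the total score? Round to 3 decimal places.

Var(R+S+N) = 15.2² + 18.7² + 24.1² + 2·[15.2·18.7·0.65 + 15.2·24.1·0.21 + 18.7·24.1·0.25] = 1161.54 + 748.701 = 1910.24.
Because errors are independent across components, Cov(Tᵢ,Tⱼ) = Cov(Xᵢ,Xⱼ); the off-diagonal part of the true-score variance is the same as above.
True-score variance = [15.2²·0.90 + 18.7²·0.59 + 24.1²·0.93] + 748.701 = 954.406 + 748.701 = 1703.11.
Reliability = 1703.11 / 1910.24 = 0.892.

0.892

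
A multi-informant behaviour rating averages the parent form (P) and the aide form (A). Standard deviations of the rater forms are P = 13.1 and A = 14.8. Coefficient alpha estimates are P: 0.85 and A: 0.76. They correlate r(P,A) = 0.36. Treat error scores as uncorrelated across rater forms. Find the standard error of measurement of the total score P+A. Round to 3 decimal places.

Var(total) = 390.65 + 139.594 = 530.244.
True-score variance = 312.339 + 139.594 = 451.932, so reliability = 0.8523.
Error variance = 530.244 − 451.932 = 78.3111; SEM = √78.3111 = 8.849.

8.849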